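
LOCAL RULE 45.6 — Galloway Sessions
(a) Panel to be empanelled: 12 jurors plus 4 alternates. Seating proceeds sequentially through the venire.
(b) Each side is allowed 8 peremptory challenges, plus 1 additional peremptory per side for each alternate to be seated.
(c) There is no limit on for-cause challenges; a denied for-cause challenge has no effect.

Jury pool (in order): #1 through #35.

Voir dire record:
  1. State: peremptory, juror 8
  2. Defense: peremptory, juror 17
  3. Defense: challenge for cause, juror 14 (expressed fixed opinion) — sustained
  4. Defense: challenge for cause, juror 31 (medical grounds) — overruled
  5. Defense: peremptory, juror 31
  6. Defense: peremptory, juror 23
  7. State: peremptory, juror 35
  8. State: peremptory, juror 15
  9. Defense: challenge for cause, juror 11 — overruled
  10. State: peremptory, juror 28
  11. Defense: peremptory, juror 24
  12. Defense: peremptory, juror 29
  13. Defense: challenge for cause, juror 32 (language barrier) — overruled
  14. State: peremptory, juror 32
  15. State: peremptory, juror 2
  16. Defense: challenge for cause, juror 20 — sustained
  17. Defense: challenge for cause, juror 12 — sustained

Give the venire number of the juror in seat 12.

18

Removed: #2, #8, #12, #14, #15, #17, #20, #23, #24, #28, #29, #31, #32, #35. (#11 stays — for-cause denied.)
Filling seats in venire order through position 12: #1, #3, #4, #5, #6, #7, #9, #10, #11, #13, #16, #18.
So seat 12 is #18.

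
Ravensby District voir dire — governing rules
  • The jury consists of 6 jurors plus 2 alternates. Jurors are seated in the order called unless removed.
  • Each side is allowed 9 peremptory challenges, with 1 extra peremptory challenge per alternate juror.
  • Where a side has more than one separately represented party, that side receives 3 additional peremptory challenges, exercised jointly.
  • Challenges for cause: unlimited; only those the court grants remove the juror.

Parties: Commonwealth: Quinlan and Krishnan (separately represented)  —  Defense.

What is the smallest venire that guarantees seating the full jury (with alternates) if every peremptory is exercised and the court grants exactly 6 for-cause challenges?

Seats to fill: 6 + 2 alternates = 8.
Peremptories — Commonwealth: 9 + 1×2 + 3 = 14; Defense: 9 + 1×2 = 11; total 25.
For-cause removals: 6.
Minimum venire: 8 + 25 + 6 = 39.

39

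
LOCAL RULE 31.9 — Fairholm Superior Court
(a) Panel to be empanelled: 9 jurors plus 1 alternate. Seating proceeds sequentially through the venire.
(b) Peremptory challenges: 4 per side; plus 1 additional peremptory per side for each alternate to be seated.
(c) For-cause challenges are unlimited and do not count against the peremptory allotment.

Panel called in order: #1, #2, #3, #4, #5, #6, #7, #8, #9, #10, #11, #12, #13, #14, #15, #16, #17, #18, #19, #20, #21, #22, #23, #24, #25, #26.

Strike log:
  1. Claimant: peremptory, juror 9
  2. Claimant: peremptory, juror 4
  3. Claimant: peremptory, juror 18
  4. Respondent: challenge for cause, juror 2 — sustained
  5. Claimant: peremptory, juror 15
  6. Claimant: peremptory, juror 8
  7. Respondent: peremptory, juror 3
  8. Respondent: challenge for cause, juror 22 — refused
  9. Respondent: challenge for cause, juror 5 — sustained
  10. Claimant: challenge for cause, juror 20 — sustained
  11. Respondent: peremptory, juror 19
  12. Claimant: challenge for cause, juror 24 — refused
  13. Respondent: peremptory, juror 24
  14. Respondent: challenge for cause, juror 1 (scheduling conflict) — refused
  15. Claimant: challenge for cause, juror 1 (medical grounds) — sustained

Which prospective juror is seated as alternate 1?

21

Removed: #1, #2, #3, #4, #5, #8, #9, #15, #18, #19, #20, #24. (#22 stays — for-cause denied.)
Seating in order: seats 1–9 → #6, #7, #10, #11, #12, #13, #14, #16, #17; alternates → #21.
So alternate 1 is #21.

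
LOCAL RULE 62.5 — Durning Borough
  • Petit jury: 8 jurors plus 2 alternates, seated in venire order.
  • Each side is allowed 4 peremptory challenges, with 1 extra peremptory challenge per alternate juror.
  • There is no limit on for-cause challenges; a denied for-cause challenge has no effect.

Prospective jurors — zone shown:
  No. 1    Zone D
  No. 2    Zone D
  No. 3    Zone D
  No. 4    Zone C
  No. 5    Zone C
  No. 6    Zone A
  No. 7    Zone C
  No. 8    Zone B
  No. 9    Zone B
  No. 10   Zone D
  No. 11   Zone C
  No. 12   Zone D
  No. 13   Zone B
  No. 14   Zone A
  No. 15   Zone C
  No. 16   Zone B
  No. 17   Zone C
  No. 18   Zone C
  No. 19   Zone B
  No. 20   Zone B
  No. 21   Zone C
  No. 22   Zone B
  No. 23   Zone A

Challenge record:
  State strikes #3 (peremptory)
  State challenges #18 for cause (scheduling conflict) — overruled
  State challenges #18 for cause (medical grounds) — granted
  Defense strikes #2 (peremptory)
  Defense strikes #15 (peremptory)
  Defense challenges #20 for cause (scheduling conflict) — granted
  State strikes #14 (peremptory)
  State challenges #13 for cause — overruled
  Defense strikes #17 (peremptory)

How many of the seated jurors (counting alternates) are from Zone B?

Removed: #2, #3, #14, #15, #17, #18, #20.
Seated (10 incl. alternates): #1, #4, #5, #6, #7, #8, #9, #10, #11, #12.
Of those, in Zone B: #8, #9 → 2.

2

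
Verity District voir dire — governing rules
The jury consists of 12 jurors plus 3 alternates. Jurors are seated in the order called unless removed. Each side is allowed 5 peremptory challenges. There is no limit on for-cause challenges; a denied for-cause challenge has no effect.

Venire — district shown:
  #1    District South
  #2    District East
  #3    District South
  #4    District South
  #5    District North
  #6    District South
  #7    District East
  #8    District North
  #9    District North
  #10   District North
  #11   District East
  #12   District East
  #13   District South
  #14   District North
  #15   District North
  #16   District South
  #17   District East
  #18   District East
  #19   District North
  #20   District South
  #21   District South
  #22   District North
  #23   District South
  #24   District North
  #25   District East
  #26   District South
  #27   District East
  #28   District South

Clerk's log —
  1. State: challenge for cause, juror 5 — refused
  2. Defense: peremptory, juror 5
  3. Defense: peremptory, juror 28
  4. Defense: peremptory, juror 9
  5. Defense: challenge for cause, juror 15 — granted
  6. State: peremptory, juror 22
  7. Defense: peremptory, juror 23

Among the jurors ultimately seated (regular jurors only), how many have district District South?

5

Removed: #5, #9, #15, #22, #23, #28.
Seated jurors 1–12: #1, #2, #3, #4, #6, #7, #8, #10, #11, #12, #13, #14 (alternates #16, #17, #18 not counted).
Of those, in District South: #1, #3, #4, #6, #13 → 5.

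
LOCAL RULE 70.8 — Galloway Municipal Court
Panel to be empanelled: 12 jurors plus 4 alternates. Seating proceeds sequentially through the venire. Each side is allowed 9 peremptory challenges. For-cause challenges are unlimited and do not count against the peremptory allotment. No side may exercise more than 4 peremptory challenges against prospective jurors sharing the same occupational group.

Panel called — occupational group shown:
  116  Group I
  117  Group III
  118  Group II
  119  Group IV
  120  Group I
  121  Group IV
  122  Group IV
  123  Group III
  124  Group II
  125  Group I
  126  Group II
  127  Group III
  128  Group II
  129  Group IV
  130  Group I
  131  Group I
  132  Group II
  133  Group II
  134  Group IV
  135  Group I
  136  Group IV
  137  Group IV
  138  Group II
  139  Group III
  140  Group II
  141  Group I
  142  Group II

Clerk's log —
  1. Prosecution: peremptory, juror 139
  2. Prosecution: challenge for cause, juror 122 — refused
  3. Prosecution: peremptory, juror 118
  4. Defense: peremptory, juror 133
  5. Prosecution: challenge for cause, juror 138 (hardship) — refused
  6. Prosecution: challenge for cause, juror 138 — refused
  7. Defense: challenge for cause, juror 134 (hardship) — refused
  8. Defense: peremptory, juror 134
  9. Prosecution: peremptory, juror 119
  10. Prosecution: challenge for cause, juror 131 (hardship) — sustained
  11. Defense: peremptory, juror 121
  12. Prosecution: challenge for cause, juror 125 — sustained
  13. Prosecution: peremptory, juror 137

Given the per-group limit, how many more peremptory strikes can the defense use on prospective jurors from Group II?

3

Defense peremptories so far: #133, #134, #121 — 3 of 9 used, 6 left overall.
Against Group II: #133 — 1 used; per-group cap 4 leaves 3.
Binding limit: min(6, 3) = 3.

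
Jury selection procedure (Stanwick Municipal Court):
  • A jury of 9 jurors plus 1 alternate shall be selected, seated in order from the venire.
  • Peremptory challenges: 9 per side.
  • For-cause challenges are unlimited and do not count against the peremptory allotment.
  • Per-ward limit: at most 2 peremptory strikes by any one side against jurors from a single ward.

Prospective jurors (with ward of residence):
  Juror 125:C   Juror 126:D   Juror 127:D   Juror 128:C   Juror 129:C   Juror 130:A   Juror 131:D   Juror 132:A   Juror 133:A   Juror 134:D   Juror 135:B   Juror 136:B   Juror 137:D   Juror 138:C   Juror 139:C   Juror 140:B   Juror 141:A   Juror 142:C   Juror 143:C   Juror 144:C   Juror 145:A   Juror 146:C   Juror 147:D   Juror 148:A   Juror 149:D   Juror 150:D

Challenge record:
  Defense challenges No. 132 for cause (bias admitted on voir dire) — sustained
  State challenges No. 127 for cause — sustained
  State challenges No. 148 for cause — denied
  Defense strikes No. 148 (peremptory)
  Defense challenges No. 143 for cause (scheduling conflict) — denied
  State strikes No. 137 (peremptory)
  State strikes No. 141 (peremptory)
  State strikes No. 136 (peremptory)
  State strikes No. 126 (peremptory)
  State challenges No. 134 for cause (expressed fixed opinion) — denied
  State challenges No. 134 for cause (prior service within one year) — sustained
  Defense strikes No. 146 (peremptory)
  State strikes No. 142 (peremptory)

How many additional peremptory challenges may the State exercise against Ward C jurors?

1

State peremptories so far: #137, #141, #136, #126, #142 — 5 of 9 used, 4 left overall.
Against Ward C: #142 — 1 used; per-ward cap 2 leaves 1.
Binding limit: min(4, 1) = 1.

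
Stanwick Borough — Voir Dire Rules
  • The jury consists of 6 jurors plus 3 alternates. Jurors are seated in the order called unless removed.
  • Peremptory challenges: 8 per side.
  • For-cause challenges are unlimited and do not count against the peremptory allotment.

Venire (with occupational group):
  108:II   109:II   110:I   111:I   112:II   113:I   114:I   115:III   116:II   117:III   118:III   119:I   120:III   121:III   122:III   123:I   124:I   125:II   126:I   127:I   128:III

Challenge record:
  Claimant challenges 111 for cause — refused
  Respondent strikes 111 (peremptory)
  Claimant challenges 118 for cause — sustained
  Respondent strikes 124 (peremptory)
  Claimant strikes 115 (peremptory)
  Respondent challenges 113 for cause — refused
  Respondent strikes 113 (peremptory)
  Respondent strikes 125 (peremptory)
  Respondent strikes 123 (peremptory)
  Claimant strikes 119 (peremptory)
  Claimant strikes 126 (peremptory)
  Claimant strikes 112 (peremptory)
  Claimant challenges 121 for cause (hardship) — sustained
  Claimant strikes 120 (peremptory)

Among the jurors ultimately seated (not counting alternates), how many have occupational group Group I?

Removed: #111, #112, #113, #115, #118, #119, #120, #121, #123, #124, #125, #126.
Seated jurors 1–6: #108, #109, #110, #114, #116, #117 (alternates #122, #127, #128 not counted).
Of those, in Group I: #110, #114 → 2.

2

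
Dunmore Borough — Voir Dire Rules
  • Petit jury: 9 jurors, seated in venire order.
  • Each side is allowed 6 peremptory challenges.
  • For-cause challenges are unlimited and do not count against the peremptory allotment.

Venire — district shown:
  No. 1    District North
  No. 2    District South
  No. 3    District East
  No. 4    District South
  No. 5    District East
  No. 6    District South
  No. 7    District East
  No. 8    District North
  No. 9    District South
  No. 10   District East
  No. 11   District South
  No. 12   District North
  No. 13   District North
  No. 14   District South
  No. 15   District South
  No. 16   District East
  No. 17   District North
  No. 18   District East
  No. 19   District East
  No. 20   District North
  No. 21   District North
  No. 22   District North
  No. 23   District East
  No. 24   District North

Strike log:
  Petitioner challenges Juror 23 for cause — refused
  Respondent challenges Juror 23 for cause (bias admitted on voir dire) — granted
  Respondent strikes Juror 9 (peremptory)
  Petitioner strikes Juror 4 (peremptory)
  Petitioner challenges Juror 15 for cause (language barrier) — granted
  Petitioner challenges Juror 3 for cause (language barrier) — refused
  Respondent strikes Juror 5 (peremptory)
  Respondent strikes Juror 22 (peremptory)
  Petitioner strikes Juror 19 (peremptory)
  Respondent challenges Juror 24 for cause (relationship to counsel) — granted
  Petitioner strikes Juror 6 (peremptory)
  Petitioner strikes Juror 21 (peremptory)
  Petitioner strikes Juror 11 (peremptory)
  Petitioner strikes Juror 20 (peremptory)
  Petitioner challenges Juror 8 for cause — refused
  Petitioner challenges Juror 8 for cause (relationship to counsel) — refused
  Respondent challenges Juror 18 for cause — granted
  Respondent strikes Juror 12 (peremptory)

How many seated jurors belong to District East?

Removed: #4, #5, #6, #9, #11, #12, #15, #18, #19, #20, #21, #22, #23, #24.
Seated jurors 1–9: #1, #2, #3, #7, #8, #10, #13, #14, #16.
Of those, in District East: #3, #7, #10, #16 → 4.

4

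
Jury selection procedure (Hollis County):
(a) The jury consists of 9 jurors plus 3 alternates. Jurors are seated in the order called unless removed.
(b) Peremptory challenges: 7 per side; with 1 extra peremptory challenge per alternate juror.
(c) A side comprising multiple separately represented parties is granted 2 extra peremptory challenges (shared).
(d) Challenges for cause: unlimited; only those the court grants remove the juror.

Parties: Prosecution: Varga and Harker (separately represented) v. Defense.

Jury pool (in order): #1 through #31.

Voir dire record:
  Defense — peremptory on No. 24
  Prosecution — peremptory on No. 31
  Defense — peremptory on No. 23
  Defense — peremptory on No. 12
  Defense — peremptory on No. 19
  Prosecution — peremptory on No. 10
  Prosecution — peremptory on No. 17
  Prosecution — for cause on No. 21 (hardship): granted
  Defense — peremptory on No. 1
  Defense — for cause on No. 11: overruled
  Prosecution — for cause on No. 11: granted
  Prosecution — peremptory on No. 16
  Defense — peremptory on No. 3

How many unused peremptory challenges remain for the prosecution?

8

Prosecution allotment: 7 base + 1 × 3 alternates + 2 multi-party = 12.
Prosecution peremptories used: #31, #10, #17, #16 — 4 (for-cause on #21, #11 don't count).
Remaining: 12 − 4 = 8.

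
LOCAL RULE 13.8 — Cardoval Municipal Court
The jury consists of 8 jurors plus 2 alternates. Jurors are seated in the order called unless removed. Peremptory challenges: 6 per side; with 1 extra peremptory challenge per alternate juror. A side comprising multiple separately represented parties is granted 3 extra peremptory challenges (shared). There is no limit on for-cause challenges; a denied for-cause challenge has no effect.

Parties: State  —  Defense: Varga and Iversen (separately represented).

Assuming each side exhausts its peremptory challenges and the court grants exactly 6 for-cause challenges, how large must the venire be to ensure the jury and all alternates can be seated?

35

Seats to fill: 8 + 2 alternates = 10.
Peremptories — State: 6 + 1×2 = 8; Defense: 6 + 1×2 + 3 = 11; total 19.
For-cause removals: 6.
Minimum venire: 10 + 19 + 6 = 35.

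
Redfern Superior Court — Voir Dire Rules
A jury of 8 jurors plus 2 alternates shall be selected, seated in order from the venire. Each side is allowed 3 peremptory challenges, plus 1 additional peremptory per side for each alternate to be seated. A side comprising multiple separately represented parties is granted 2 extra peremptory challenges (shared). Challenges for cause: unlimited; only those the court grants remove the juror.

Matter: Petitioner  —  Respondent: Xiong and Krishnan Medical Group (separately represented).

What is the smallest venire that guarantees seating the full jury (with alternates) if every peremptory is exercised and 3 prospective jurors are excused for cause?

25

Seats to fill: 8 + 2 alternates = 10.
Peremptories — Petitioner: 3 + 1×2 = 5; Respondent: 3 + 1×2 + 2 = 7; total 12.
For-cause removals: 3.
Minimum venire: 10 + 12 + 3 = 25.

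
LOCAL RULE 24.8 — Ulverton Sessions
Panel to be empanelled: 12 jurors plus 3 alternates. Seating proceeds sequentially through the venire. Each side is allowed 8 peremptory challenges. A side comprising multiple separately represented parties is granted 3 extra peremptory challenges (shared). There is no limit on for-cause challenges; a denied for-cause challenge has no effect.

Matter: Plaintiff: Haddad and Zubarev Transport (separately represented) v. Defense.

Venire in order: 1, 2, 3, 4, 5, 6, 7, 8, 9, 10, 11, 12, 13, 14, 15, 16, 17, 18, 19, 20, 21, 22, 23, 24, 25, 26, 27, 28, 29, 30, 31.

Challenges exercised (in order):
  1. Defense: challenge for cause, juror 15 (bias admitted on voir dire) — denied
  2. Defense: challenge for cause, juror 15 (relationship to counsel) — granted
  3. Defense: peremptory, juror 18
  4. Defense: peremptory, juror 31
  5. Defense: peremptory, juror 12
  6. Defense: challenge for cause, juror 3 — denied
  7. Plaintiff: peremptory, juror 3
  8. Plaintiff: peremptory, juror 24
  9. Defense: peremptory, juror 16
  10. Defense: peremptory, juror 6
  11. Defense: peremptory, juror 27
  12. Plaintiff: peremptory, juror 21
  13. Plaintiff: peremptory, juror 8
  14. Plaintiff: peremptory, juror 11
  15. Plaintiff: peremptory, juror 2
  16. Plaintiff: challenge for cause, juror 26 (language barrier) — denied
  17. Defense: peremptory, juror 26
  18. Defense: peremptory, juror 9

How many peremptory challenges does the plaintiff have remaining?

Plaintiff allotment: 8 base + 3 multi-party = 11.
Plaintiff peremptories used: #3, #24, #21, #8, #11, #2 — 6 (the for-cause on #26 doesn't count).
Remaining: 11 − 6 = 5.

5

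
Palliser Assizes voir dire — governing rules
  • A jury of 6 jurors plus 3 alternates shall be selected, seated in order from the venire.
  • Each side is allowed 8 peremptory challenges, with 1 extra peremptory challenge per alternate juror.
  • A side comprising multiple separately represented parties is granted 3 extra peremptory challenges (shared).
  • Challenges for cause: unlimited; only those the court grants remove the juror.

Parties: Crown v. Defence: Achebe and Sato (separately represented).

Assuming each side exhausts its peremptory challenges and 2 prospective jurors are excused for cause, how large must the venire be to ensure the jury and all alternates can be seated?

Seats to fill: 6 + 3 alternates = 9.
Peremptories — Crown: 8 + 1×3 = 11; Defence: 8 + 1×3 + 3 = 14; total 25.
For-cause removals: 2.
Minimum venire: 9 + 25 + 2 = 36.

36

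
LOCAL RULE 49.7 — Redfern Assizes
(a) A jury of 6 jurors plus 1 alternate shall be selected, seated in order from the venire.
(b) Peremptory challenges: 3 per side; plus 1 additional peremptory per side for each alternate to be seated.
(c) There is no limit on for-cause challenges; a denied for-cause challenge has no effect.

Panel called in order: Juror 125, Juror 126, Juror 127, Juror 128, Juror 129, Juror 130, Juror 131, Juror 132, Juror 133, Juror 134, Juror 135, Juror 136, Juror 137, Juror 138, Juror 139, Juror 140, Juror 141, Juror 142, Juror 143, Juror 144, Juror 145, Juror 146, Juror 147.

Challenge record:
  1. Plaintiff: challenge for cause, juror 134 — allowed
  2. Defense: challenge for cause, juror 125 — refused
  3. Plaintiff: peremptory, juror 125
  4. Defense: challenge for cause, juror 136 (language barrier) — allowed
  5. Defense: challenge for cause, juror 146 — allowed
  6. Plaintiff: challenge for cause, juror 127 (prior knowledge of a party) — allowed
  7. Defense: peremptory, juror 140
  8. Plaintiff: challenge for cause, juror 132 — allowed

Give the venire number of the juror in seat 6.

133

Removed: #125, #127, #132, #134, #136, #140, #146.
Seating in order: seats 1–6 → #126, #128, #129, #130, #131, #133; alternates → #135.
So seat 6 is #133.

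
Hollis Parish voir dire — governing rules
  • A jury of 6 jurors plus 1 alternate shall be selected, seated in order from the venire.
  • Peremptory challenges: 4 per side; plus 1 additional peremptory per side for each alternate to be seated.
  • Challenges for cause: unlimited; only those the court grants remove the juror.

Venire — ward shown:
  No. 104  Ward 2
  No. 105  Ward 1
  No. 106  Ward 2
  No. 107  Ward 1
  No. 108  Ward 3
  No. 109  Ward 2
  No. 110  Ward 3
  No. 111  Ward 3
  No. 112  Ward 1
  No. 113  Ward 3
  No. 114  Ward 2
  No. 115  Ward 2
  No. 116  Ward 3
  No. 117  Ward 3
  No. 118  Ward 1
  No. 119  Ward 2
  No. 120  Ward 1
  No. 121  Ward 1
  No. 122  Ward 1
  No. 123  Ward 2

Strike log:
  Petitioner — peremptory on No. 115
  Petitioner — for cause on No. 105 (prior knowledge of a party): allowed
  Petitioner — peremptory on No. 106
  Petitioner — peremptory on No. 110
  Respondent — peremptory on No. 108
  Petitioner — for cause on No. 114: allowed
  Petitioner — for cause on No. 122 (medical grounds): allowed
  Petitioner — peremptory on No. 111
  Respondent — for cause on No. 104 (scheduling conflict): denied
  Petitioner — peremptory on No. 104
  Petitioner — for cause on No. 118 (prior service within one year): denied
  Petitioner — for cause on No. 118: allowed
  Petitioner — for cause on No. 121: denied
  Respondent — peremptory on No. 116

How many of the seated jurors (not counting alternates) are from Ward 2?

Removed: #104, #105, #106, #108, #110, #111, #114, #115, #116, #118, #122.
Seated jurors 1–6: #107, #109, #112, #113, #117, #119 (alternates #120 not counted).
Of those, in Ward 2: #109, #119 → 2.

2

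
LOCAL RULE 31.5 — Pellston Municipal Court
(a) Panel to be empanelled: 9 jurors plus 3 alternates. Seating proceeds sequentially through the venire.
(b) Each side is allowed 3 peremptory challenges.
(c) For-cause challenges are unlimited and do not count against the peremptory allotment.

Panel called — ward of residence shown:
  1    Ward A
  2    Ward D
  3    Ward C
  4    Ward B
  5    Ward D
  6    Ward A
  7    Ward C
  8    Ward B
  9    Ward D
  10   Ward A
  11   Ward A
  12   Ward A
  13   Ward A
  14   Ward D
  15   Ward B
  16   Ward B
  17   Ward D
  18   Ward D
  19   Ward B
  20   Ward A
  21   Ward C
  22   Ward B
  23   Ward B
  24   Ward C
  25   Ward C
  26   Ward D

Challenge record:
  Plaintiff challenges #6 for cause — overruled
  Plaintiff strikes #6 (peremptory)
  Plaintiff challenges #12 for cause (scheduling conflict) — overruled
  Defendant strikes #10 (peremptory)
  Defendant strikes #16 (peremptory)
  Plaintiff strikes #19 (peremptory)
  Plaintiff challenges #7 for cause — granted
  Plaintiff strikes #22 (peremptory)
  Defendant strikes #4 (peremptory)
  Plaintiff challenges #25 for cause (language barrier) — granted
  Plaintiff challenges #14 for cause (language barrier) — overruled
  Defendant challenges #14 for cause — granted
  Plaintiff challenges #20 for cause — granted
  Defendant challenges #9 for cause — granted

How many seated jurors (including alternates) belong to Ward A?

4

Removed: #4, #6, #7, #9, #10, #14, #16, #19, #20, #22, #25.
Seated (12 incl. alternates): #1, #2, #3, #5, #8, #11, #12, #13, #15, #17, #18, #21.
Of those, in Ward A: #1, #11, #12, #13 → 4.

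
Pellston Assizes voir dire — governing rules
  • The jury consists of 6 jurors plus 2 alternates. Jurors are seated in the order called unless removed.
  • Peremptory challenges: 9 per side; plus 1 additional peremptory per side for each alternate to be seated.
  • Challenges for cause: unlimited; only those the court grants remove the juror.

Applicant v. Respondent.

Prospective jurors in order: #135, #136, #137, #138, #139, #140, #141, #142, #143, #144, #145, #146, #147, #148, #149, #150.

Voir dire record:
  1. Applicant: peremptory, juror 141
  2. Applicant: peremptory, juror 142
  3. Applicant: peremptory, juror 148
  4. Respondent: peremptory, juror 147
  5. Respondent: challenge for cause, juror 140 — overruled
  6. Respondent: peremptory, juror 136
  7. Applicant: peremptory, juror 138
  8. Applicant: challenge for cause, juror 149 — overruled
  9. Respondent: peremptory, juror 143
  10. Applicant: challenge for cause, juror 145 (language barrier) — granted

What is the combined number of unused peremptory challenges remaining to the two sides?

15

Applicant allotment: 9 base + 1 × 2 alternates = 11. Respondent allotment: 9 base + 1 × 2 alternates = 11.
Applicant peremptories used: #141, #142, #148, #138 — 4 (for-cause on #149, #145 don't count).
Respondent peremptories used: #147, #136, #143 — 3 (the for-cause on #140 doesn't count).
Remaining: (11 − 4) + (11 − 3) = 15.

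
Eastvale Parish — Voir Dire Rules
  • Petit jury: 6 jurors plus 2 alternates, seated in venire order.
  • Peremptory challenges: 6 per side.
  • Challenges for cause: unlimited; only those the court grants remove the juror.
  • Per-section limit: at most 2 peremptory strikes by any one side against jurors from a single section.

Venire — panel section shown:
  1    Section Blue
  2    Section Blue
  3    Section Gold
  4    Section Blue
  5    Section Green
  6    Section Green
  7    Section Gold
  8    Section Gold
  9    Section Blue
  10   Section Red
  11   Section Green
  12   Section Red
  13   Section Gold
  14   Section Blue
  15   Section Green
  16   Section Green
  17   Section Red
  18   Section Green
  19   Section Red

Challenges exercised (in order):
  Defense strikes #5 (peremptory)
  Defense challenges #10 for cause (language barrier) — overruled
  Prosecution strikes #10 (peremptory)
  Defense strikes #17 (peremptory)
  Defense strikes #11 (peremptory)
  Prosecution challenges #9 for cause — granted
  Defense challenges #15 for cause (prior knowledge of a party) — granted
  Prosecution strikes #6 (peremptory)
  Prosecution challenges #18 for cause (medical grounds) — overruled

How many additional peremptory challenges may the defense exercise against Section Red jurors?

1

Defense peremptories so far: #5, #17, #11 — 3 of 6 used, 3 left overall.
Against Section Red: #17 — 1 used; per-section cap 2 leaves 1.
Binding limit: min(3, 1) = 1.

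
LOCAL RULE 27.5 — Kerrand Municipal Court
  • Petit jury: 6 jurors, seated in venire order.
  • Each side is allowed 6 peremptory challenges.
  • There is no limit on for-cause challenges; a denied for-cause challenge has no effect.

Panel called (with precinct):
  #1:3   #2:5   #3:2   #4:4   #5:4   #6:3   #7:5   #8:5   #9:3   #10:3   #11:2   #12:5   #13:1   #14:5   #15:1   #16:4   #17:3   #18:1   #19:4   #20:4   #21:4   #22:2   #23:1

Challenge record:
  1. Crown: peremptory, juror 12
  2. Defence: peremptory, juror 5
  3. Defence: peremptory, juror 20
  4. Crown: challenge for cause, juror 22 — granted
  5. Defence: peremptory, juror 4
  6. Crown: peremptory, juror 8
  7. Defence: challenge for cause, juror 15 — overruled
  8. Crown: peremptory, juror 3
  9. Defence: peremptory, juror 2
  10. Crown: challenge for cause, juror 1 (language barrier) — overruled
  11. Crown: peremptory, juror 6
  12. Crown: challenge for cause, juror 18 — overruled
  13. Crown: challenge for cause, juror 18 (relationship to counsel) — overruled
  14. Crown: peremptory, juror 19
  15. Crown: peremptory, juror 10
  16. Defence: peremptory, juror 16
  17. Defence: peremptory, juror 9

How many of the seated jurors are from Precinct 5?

2

Removed: #2, #3, #4, #5, #6, #8, #9, #10, #12, #16, #19, #20, #22.
Seated jurors 1–6: #1, #7, #11, #13, #14, #15.
Of those, in Precinct 5: #7, #14 → 2.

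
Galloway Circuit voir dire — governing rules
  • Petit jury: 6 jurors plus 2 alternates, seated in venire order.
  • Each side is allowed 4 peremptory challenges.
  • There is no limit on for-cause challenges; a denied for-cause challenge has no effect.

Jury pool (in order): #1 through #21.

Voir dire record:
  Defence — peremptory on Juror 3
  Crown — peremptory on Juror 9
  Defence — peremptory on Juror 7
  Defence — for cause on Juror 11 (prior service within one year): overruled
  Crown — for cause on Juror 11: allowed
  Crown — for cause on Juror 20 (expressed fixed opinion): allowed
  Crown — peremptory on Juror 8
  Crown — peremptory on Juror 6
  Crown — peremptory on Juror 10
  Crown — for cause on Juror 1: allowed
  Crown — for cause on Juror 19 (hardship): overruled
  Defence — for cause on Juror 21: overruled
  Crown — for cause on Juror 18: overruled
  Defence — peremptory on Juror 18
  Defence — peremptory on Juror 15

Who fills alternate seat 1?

Removed: #1, #3, #6, #7, #8, #9, #10, #11, #15, #18, #20. (#19, #21 stay — for-cause denied.)
Seating in order: seats 1–6 → #2, #4, #5, #12, #13, #14; alternates → #16, #17.
So alternate 1 is #16.

16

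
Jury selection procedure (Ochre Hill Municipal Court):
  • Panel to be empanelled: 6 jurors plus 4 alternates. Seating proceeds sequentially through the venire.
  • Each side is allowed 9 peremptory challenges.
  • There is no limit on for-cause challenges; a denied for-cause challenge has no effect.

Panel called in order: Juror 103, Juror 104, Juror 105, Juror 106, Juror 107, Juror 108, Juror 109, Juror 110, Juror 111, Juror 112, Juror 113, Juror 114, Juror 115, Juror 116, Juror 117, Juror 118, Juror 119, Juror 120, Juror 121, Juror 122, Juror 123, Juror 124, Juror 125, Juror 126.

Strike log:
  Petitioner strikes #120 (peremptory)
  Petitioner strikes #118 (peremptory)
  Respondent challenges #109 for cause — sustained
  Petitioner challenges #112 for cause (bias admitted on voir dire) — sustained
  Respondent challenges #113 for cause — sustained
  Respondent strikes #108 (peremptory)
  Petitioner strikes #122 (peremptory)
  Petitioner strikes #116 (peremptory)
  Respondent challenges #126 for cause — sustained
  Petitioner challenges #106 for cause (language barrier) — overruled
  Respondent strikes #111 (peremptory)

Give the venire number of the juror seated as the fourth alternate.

119

Removed: #108, #109, #111, #112, #113, #116, #118, #120, #122, #126. (#106 stays — for-cause denied.)
Filling seats in venire order through position 10: #103, #104, #105, #106, #107, #110, #114, #115, #117, #119.
So alternate 4 is #119.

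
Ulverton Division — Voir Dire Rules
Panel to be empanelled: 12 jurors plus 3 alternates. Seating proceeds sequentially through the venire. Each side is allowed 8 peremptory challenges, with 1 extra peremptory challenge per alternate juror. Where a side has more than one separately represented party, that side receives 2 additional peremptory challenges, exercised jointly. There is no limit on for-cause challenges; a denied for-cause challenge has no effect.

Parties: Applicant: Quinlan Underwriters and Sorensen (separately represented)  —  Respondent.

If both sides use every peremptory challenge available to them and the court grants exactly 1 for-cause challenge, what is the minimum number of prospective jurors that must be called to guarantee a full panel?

40

Seats to fill: 12 + 3 alternates = 15.
Peremptories — Applicant: 8 + 1×3 + 2 = 13; Respondent: 8 + 1×3 = 11; total 24.
For-cause removals: 1.
Minimum venire: 15 + 24 + 1 = 40.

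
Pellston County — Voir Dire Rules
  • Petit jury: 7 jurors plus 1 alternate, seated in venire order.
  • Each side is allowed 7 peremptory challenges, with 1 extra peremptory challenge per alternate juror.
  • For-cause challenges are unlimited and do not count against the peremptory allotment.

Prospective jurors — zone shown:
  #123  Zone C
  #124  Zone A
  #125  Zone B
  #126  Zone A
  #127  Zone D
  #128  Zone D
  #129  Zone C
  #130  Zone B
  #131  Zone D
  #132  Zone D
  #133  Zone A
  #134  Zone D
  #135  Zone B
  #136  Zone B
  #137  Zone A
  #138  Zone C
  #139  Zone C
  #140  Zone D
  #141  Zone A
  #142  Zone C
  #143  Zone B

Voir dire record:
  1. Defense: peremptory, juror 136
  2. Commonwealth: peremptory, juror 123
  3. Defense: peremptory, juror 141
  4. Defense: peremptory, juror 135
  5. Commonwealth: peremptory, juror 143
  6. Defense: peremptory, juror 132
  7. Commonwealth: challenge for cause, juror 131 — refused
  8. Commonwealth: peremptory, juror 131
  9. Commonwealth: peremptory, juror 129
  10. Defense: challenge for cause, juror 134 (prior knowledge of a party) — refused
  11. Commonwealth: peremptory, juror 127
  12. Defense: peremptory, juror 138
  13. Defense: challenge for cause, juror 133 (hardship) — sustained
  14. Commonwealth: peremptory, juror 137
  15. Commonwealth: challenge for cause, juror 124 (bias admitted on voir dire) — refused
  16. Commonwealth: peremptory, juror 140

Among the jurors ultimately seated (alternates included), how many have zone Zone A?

Removed: #123, #127, #129, #131, #132, #133, #135, #136, #137, #138, #140, #141, #143.
Seated (8 incl. alternates): #124, #125, #126, #128, #130, #134, #139, #142.
Of those, in Zone A: #124, #126 → 2.

2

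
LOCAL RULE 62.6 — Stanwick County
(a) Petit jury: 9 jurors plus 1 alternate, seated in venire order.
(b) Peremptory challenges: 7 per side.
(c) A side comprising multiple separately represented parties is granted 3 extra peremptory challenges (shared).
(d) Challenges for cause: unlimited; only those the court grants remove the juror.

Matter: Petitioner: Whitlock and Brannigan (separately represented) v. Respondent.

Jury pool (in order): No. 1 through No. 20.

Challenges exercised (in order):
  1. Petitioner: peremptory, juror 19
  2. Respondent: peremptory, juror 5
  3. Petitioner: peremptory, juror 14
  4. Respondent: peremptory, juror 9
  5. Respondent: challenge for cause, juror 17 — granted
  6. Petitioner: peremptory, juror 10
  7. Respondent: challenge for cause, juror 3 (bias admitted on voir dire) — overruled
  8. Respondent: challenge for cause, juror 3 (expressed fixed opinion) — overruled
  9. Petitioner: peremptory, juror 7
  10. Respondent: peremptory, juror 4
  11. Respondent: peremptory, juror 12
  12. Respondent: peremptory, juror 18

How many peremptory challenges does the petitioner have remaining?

6

Petitioner allotment: 7 base + 3 multi-party = 10.
Petitioner peremptories used: #19, #14, #10, #7 — 4.
Remaining: 10 − 4 = 6.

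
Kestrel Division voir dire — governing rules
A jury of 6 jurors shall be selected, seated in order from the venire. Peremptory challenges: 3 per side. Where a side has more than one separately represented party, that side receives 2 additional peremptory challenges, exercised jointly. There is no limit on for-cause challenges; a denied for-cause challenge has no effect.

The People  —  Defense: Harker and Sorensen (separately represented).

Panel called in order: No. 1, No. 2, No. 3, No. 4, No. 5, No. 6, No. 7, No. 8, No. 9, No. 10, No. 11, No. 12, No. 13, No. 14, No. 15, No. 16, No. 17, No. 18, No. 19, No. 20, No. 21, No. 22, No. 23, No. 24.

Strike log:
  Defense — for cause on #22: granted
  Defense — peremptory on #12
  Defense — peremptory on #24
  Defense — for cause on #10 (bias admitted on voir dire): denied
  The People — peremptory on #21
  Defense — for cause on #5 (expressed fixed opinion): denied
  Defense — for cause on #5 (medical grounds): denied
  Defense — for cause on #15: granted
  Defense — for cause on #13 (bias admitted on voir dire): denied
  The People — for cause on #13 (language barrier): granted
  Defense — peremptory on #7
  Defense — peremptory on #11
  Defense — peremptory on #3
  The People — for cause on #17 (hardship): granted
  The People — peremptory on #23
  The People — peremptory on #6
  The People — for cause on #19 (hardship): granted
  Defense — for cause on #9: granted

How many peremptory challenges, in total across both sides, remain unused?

0

The People allotment: 3. Defense allotment: 3 base + 2 multi-party = 5.
The People peremptories used: #21, #23, #6 — 3 (for-cause on #13, #17, #19 don't count).
Defense peremptories used: #12, #24, #7, #11, #3 — 5 (for-cause on #22, #10, #5, #5, #15, #13, #9 don't count).
Remaining: (3 − 3) + (5 − 5) = 0.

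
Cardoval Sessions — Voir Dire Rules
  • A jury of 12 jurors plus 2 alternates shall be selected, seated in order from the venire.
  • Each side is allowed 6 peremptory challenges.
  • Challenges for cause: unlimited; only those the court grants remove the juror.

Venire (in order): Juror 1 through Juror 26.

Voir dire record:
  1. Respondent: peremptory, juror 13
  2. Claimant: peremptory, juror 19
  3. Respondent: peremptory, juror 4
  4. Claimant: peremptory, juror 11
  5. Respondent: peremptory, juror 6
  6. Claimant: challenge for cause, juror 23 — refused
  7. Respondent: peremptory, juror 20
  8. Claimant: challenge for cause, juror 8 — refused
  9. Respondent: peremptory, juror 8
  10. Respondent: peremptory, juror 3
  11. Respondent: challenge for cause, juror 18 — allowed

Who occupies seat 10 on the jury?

Removed: #3, #4, #6, #8, #11, #13, #18, #19, #20. (#23 stays — for-cause denied.)
Filling seats in venire order through position 10: #1, #2, #5, #7, #9, #10, #12, #14, #15, #16.
So seat 10 is #16.

16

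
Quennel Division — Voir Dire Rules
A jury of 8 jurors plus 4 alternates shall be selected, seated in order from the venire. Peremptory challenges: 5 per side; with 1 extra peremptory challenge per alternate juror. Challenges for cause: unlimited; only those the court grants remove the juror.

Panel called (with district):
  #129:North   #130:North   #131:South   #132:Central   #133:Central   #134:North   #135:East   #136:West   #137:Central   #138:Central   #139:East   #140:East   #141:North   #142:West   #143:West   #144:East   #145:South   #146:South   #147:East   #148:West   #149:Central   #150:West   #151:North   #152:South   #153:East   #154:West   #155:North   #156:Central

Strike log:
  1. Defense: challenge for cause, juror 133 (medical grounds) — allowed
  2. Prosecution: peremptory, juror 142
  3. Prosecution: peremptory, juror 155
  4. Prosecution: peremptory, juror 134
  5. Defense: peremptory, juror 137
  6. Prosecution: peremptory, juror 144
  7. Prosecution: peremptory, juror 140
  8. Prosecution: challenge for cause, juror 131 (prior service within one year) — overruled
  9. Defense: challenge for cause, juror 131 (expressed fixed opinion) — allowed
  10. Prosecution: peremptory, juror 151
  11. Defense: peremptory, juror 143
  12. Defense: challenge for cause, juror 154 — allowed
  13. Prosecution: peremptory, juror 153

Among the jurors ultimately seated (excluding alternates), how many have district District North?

3

Removed: #131, #133, #134, #137, #140, #142, #143, #144, #151, #153, #154, #155.
Seated jurors 1–8: #129, #130, #132, #135, #136, #138, #139, #141 (alternates #145, #146, #147, #148 not counted).
Of those, in District North: #129, #130, #141 → 3.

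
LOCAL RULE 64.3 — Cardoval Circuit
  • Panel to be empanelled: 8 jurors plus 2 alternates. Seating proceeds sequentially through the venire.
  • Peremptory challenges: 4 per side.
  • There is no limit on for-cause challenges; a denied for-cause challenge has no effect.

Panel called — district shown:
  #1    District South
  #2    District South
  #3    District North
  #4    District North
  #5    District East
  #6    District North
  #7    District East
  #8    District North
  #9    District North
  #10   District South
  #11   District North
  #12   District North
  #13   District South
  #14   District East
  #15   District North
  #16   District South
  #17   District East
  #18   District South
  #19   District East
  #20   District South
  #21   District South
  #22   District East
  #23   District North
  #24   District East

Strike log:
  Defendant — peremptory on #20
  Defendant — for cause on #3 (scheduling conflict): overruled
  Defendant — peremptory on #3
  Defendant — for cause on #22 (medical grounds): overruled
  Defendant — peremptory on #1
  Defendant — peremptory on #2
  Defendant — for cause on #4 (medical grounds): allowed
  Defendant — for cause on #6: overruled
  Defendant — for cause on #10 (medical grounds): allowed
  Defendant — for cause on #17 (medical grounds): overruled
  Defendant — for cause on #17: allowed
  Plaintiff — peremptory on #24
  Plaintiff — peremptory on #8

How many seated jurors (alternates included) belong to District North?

5

Removed: #1, #2, #3, #4, #8, #10, #17, #20, #24.
Seated (10 incl. alternates): #5, #6, #7, #9, #11, #12, #13, #14, #15, #16.
Of those, in District North: #6, #9, #11, #12, #15 → 5.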